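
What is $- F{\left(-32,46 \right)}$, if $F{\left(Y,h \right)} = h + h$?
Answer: $-92$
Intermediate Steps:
$F{\left(Y,h \right)} = 2 h$
$- F{\left(-32,46 \right)} = - 2 \cdot 46 = \left(-1\right) 92 = -92$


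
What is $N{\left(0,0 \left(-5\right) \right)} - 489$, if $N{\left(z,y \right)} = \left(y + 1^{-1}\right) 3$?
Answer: $-486$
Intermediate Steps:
$N{\left(z,y \right)} = 3 + 3 y$ ($N{\left(z,y \right)} = \left(y + 1\right) 3 = \left(1 + y\right) 3 = 3 + 3 y$)
$N{\left(0,0 \left(-5\right) \right)} - 489 = \left(3 + 3 \cdot 0 \left(-5\right)\right) - 489 = \left(3 + 3 \cdot 0\right) - 489 = \left(3 + 0\right) - 489 = 3 - 489 = -486$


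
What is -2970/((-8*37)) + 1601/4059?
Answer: 6264563/600732 ≈ 10.428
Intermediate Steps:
-2970/((-8*37)) + 1601/4059 = -2970/(-296) + 1601*(1/4059) = -2970*(-1/296) + 1601/4059 = 1485/148 + 1601/4059 = 6264563/600732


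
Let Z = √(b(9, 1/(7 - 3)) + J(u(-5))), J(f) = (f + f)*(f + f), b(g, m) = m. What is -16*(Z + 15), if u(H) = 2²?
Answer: -240 - 8*√257 ≈ -368.25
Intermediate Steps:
u(H) = 4
J(f) = 4*f² (J(f) = (2*f)*(2*f) = 4*f²)
Z = √257/2 (Z = √(1/(7 - 3) + 4*4²) = √(1/4 + 4*16) = √(¼ + 64) = √(257/4) = √257/2 ≈ 8.0156)
-16*(Z + 15) = -16*(√257/2 + 15) = -16*(15 + √257/2) = -240 - 8*√257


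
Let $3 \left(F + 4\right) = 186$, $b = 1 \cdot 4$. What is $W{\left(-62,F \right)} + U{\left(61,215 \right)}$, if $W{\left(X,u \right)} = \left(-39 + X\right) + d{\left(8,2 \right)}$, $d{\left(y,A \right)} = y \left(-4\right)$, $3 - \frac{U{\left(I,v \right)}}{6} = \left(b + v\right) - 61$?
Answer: $-1063$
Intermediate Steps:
$b = 4$
$F = 58$ ($F = -4 + \frac{1}{3} \cdot 186 = -4 + 62 = 58$)
$U{\left(I,v \right)} = 360 - 6 v$ ($U{\left(I,v \right)} = 18 - 6 \left(\left(4 + v\right) - 61\right) = 18 - 6 \left(-57 + v\right) = 18 - \left(-342 + 6 v\right) = 360 - 6 v$)
$d{\left(y,A \right)} = - 4 y$
$W{\left(X,u \right)} = -71 + X$ ($W{\left(X,u \right)} = \left(-39 + X\right) - 32 = -71 + X$)
$W{\left(-62,F \right)} + U{\left(61,215 \right)} = \left(-71 - 62\right) + \left(360 - 1290\right) = -133 + \left(360 - 1290\right) = -133 - 930 = -1063$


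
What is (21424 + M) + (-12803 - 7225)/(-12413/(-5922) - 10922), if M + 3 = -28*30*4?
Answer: 1168081411747/64667671 ≈ 18063.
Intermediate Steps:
M = -3363 (M = -3 - 28*30*4 = -3 - 840*4 = -3 - 3360 = -3363)
(21424 + M) + (-12803 - 7225)/(-12413/(-5922) - 10922) = (21424 - 3363) + (-12803 - 7225)/(-12413/(-5922) - 10922) = 18061 - 20028/(-12413*(-1/5922) - 10922) = 18061 - 20028/(12413/5922 - 10922) = 18061 - 20028/(-64667671/5922) = 18061 - 20028*(-5922/64667671) = 18061 + 118605816/64667671 = 1168081411747/64667671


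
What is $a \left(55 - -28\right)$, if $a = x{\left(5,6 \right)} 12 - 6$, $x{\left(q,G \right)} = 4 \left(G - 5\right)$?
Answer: $3486$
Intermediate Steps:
$x{\left(q,G \right)} = -20 + 4 G$ ($x{\left(q,G \right)} = 4 \left(-5 + G\right) = -20 + 4 G$)
$a = 42$ ($a = \left(-20 + 4 \cdot 6\right) 12 - 6 = \left(-20 + 24\right) 12 - 6 = 4 \cdot 12 - 6 = 48 - 6 = 42$)
$a \left(55 - -28\right) = 42 \left(55 - -28\right) = 42 \left(55 + 28\right) = 42 \cdot 83 = 3486$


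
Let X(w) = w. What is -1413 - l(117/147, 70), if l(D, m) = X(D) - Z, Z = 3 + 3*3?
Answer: -68688/49 ≈ -1401.8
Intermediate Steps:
Z = 12 (Z = 3 + 9 = 12)
l(D, m) = -12 + D (l(D, m) = D - 1*12 = D - 12 = -12 + D)
-1413 - l(117/147, 70) = -1413 - (-12 + 117/147) = -1413 - (-12 + 117*(1/147)) = -1413 - (-12 + 39/49) = -1413 - 1*(-549/49) = -1413 + 549/49 = -68688/49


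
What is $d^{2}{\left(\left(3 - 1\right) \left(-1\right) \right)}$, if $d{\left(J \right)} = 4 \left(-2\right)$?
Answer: $64$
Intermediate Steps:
$d{\left(J \right)} = -8$
$d^{2}{\left(\left(3 - 1\right) \left(-1\right) \right)} = \left(-8\right)^{2} = 64$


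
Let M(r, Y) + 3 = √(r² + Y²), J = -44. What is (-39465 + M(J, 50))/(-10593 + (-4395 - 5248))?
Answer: 9867/5059 - √1109/10118 ≈ 1.9471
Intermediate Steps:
M(r, Y) = -3 + √(Y² + r²) (M(r, Y) = -3 + √(r² + Y²) = -3 + √(Y² + r²))
(-39465 + M(J, 50))/(-10593 + (-4395 - 5248)) = (-39465 + (-3 + √(50² + (-44)²)))/(-10593 + (-4395 - 5248)) = (-39465 + (-3 + √(2500 + 1936)))/(-10593 - 9643) = (-39465 + (-3 + √4436))/(-20236) = (-39465 + (-3 + 2*√1109))*(-1/20236) = (-39468 + 2*√1109)*(-1/20236) = 9867/5059 - √1109/10118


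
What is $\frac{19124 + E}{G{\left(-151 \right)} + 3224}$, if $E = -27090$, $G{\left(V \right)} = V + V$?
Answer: $- \frac{3983}{1461} \approx -2.7262$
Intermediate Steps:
$G{\left(V \right)} = 2 V$
$\frac{19124 + E}{G{\left(-151 \right)} + 3224} = \frac{19124 - 27090}{2 \left(-151\right) + 3224} = - \frac{7966}{-302 + 3224} = - \frac{7966}{2922} = \left(-7966\right) \frac{1}{2922} = - \frac{3983}{1461}$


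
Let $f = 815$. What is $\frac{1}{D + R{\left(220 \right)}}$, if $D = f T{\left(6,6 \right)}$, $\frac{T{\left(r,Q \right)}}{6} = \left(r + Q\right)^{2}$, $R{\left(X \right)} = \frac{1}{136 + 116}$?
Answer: $\frac{252}{177448321} \approx 1.4201 \cdot 10^{-6}$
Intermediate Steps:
$R{\left(X \right)} = \frac{1}{252}$
$T{\left(r,Q \right)} = 6 \left(Q + r\right)^{2}$ ($T{\left(r,Q \right)} = 6 \left(r + Q\right)^{2} = 6 \left(Q + r\right)^{2}$)
$D = 704160$ ($D = 815 \cdot 6 \left(6 + 6\right)^{2} = 815 \cdot 6 \cdot 12^{2} = 815 \cdot 6 \cdot 144 = 815 \cdot 864 = 704160$)
$\frac{1}{D + R{\left(220 \right)}} = \frac{1}{704160 + \frac{1}{252}} = \frac{1}{\frac{177448321}{252}} = \frac{252}{177448321}$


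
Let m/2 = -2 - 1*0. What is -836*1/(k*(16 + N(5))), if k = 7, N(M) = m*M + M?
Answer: -836/7 ≈ -119.43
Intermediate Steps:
m = -4 (m = 2*(-2 - 1*0) = 2*(-2 + 0) = 2*(-2) = -4)
N(M) = -3*M (N(M) = -4*M + M = -3*M)
-836*1/(k*(16 + N(5))) = -836*1/(7*(16 - 3*5)) = -836*1/(7*(16 - 15)) = -836/(1*7) = -836/7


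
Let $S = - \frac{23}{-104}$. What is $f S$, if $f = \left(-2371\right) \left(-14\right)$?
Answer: $\frac{381731}{52} \approx 7341.0$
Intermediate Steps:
$f = 33194$
$S = \frac{23}{104}$ ($S = \left(-23\right) \left(- \frac{1}{104}\right) = \frac{23}{104} \approx 0.22115$)
$f S = 33194 \cdot \frac{23}{104} = \frac{381731}{52}$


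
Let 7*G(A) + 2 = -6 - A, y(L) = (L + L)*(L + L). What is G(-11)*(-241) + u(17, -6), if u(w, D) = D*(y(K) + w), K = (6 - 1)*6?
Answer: -152637/7 ≈ -21805.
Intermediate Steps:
K = 30 (K = 5*6 = 30)
y(L) = 4*L² (y(L) = (2*L)*(2*L) = 4*L²)
G(A) = -8/7 - A/7 (G(A) = -2/7 + (-6 - A)/7 = -2/7 + (-6/7 - A/7) = -8/7 - A/7)
u(w, D) = D*(3600 + w) (u(w, D) = D*(4*30² + w) = D*(4*900 + w) = D*(3600 + w))
G(-11)*(-241) + u(17, -6) = (-8/7 - ⅐*(-11))*(-241) - 6*(3600 + 17) = (-8/7 + 11/7)*(-241) - 6*3617 = (3/7)*(-241) - 21702 = -723/7 - 21702 = -152637/7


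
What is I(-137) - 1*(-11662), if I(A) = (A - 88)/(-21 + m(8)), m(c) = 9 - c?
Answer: 46693/4 ≈ 11673.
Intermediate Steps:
I(A) = 22/5 - A/20 (I(A) = (A - 88)/(-21 + (9 - 1*8)) = (-88 + A)/(-21 + (9 - 8)) = (-88 + A)/(-21 + 1) = (-88 + A)/(-20) = (-88 + A)*(-1/20) = 22/5 - A/20)
I(-137) - 1*(-11662) = (22/5 - 1/20*(-137)) - 1*(-11662) = (22/5 + 137/20) + 11662 = 45/4 + 11662 = 46693/4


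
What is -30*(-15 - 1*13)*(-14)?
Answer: -11760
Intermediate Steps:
-30*(-15 - 1*13)*(-14) = -30*(-15 - 13)*(-14) = -30*(-28)*(-14) = 840*(-14) = -11760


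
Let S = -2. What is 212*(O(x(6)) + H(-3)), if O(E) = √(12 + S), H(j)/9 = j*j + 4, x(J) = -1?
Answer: 24804 + 212*√10 ≈ 25474.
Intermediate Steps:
H(j) = 36 + 9*j² (H(j) = 9*(j*j + 4) = 9*(j² + 4) = 9*(4 + j²) = 36 + 9*j²)
O(E) = √10 (O(E) = √(12 - 2) = √10)
212*(O(x(6)) + H(-3)) = 212*(√10 + (36 + 9*(-3)²)) = 212*(√10 + (36 + 9*9)) = 212*(√10 + (36 + 81)) = 212*(√10 + 117) = 212*(117 + √10) = 24804 + 212*√10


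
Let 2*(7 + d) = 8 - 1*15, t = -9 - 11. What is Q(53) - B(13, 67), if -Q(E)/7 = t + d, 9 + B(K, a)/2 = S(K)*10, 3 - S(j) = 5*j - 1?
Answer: 2903/2 ≈ 1451.5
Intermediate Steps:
S(j) = 4 - 5*j (S(j) = 3 - (5*j - 1) = 3 - (-1 + 5*j) = 3 + (1 - 5*j) = 4 - 5*j)
t = -20
d = -21/2 (d = -7 + (8 - 1*15)/2 = -7 + (8 - 15)/2 = -7 + (1/2)*(-7) = -7 - 7/2 = -21/2 ≈ -10.500)
B(K, a) = 62 - 100*K (B(K, a) = -18 + 2*((4 - 5*K)*10) = -18 + 2*(40 - 50*K) = -18 + (80 - 100*K) = 62 - 100*K)
Q(E) = 427/2 (Q(E) = -7*(-20 - 21/2) = -7*(-61/2) = 427/2)
Q(53) - B(13, 67) = 427/2 - (62 - 100*13) = 427/2 - (62 - 1300) = 427/2 - 1*(-1238) = 427/2 + 1238 = 2903/2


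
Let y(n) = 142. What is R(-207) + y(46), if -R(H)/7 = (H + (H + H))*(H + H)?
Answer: -1799516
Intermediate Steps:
R(H) = -42*H**2 (R(H) = -7*(H + (H + H))*(H + H) = -7*(H + 2*H)*2*H = -7*3*H*2*H = -42*H**2)
R(-207) + y(46) = -42*(-207)**2 + 142 = -42*42849 + 142 = -1799658 + 142 = -1799516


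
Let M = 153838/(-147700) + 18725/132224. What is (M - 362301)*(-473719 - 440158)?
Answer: 1616550045088742263131/4882371200 ≈ 3.3110e+11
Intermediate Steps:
M = -4393848303/4882371200 (M = 153838*(-1/147700) + 18725*(1/132224) = -76919/73850 + 18725/132224 = -4393848303/4882371200 ≈ -0.89994)
(M - 362301)*(-473719 - 440158) = (-4393848303/4882371200 - 362301)*(-473719 - 440158) = -1768892361979503/4882371200*(-913877) = 1616550045088742263131/4882371200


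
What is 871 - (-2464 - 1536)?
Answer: 4871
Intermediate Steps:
871 - (-2464 - 1536) = 871 - 1*(-4000) = 871 + 4000 = 4871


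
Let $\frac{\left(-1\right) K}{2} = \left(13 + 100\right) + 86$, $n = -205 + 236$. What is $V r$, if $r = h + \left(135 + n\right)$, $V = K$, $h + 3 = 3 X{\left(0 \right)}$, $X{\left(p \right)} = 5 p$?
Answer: $-64874$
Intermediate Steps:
$n = 31$
$h = -3$ ($h = -3 + 3 \cdot 5 \cdot 0 = -3 + 3 \cdot 0 = -3 + 0 = -3$)
$K = -398$ ($K = - 2 \left(\left(13 + 100\right) + 86\right) = - 2 \left(113 + 86\right) = \left(-2\right) 199 = -398$)
$V = -398$
$r = 163$ ($r = -3 + \left(135 + 31\right) = -3 + 166 = 163$)
$V r = \left(-398\right) 163 = -64874$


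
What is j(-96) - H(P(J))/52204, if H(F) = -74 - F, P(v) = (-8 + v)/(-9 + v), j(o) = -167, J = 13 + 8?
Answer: -104615915/626448 ≈ -167.00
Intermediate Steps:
J = 21
P(v) = (-8 + v)/(-9 + v)
j(-96) - H(P(J))/52204 = -167 - (-74 - (-8 + 21)/(-9 + 21))/52204 = -167 - (-74 - 13/12)/52204 = -167 - (-901)/(12*52204) = -167 - 1*(-901/626448) = -167 + 901/626448 = -104615915/626448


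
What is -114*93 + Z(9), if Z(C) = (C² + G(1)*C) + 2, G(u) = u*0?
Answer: -10519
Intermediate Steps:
G(u) = 0
Z(C) = 2 + C² (Z(C) = (C² + 0*C) + 2 = (C² + 0) + 2 = C² + 2 = 2 + C²)
-114*93 + Z(9) = -114*93 + (2 + 9²) = -10602 + (2 + 81) = -10602 + 83 = -10519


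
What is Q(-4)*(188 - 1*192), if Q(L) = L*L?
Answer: -64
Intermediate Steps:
Q(L) = L²
Q(-4)*(188 - 1*192) = (-4)²*(188 - 1*192) = 16*(188 - 192) = 16*(-4) = -64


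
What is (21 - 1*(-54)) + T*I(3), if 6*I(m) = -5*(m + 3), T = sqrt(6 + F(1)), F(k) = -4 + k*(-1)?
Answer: 70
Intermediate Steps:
F(k) = -4 - k
T = 1 (T = sqrt(6 + (-4 - 1*1)) = sqrt(6 + (-4 - 1)) = sqrt(6 - 5) = sqrt(1) = 1)
I(m) = -5/2 - 5*m/6 (I(m) = (-5*(m + 3))/6 = (-5*(3 + m))/6 = (-15 - 5*m)/6 = -5/2 - 5*m/6)
(21 - 1*(-54)) + T*I(3) = (21 - 1*(-54)) + 1*(-5/2 - 5/6*3) = (21 + 54) + 1*(-5/2 - 5/2) = 75 + 1*(-5) = 75 - 5 = 70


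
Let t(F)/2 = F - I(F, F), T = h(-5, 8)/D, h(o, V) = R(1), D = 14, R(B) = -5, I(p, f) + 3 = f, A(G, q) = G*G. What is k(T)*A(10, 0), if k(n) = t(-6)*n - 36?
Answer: -26700/7 ≈ -3814.3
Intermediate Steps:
A(G, q) = G**2
I(p, f) = -3 + f
h(o, V) = -5
T = -5/14 ≈ -0.35714
t(F) = 6 (t(F) = 2*(F - (-3 + F)) = 2*(F + (3 - F)) = 2*3 = 6)
k(n) = -36 + 6*n (k(n) = 6*n - 36 = -36 + 6*n)
k(T)*A(10, 0) = (-36 + 6*(-5/14))*10**2 = (-36 - 15/7)*100 = -267/7*100 = -26700/7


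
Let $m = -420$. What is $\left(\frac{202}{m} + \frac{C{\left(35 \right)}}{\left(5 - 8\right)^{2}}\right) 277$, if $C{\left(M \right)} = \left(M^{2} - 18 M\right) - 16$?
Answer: $\frac{3714293}{210} \approx 17687.0$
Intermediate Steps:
$C{\left(M \right)} = -16 + M^{2} - 18 M$
$\left(\frac{202}{m} + \frac{C{\left(35 \right)}}{\left(5 - 8\right)^{2}}\right) 277 = \left(\frac{202}{-420} + \frac{-16 + 35^{2} - 630}{\left(5 - 8\right)^{2}}\right) 277 = \left(202 \left(- \frac{1}{420}\right) + \frac{-16 + 1225 - 630}{\left(-3\right)^{2}}\right) 277 = \left(- \frac{101}{210} + \frac{579}{9}\right) 277 = \left(- \frac{101}{210} + 579 \cdot \frac{1}{9}\right) 277 = \left(- \frac{101}{210} + \frac{193}{3}\right) 277 = \frac{13409}{210} \cdot 277 = \frac{3714293}{210}$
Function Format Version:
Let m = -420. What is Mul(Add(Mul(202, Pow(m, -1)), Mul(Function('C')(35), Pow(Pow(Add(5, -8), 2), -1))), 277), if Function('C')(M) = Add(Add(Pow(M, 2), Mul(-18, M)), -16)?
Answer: Rational(3714293, 210) ≈ 17687.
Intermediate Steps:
Function('C')(M) = Add(-16, Pow(M, 2), Mul(-18, M))
Mul(Add(Mul(202, Pow(m, -1)), Mul(Function('C')(35), Pow(Pow(Add(5, -8), 2), -1))), 277) = Mul(Add(Mul(202, Pow(-420, -1)), Mul(Add(-16, Pow(35, 2), Mul(-18, 35)), Pow(Pow(Add(5, -8), 2), -1))), 277) = Mul(Add(Mul(202, Rational(-1, 420)), Mul(Add(-16, 1225, -630), Pow(Pow(-3, 2), -1))), 277) = Mul(Add(Rational(-101, 210), Mul(579, Pow(9, -1))), 277) = Mul(Add(Rational(-101, 210), Mul(579, Rational(1, 9))), 277) = Mul(Add(Rational(-101, 210), Rational(193, 3)), 277) = Mul(Rational(13409, 210), 277) = Rational(3714293, 210)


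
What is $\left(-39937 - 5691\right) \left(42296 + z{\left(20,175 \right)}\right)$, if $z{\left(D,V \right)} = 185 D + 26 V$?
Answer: $-2306312888$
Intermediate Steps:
$z{\left(D,V \right)} = 26 V + 185 D$
$\left(-39937 - 5691\right) \left(42296 + z{\left(20,175 \right)}\right) = \left(-39937 - 5691\right) \left(42296 + \left(26 \cdot 175 + 185 \cdot 20\right)\right) = - 45628 \left(42296 + \left(4550 + 3700\right)\right) = - 45628 \left(42296 + 8250\right) = \left(-45628\right) 50546 = -2306312888$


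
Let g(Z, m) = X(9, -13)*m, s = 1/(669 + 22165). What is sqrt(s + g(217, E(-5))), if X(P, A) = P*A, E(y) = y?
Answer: sqrt(6224777206)/3262 ≈ 24.187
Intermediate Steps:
s = 1/22834 ≈ 4.3794e-5
X(P, A) = A*P
g(Z, m) = -117*m (g(Z, m) = (-13*9)*m = -117*m)
sqrt(s + g(217, E(-5))) = sqrt(1/22834 - 117*(-5)) = sqrt(1/22834 + 585) = sqrt(13357891/22834) = sqrt(6224777206)/3262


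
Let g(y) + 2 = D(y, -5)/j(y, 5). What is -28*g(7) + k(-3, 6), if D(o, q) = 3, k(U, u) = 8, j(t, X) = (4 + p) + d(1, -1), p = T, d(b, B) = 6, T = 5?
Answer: 292/5 ≈ 58.400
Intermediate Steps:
p = 5
j(t, X) = 15 (j(t, X) = (4 + 5) + 6 = 9 + 6 = 15)
g(y) = -9/5 (g(y) = -2 + 3/15 = -2 + 3*(1/15) = -2 + ⅕ = -9/5)
-28*g(7) + k(-3, 6) = -28*(-9/5) + 8 = 252/5 + 8 = 292/5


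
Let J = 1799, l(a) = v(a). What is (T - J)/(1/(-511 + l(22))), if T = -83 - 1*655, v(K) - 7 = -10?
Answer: 1304018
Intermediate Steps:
v(K) = -3 (v(K) = 7 - 10 = -3)
l(a) = -3
T = -738 (T = -83 - 655 = -738)
(T - J)/(1/(-511 + l(22))) = (-738 - 1*1799)/(1/(-511 - 3)) = (-738 - 1799)/(1/(-514)) = -2537/(-1/514) = -2537*(-514) = 1304018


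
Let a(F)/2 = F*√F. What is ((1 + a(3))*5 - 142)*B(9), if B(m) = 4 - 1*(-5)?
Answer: -1233 + 270*√3 ≈ -765.35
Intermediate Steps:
B(m) = 9 (B(m) = 4 + 5 = 9)
a(F) = 2*F^(3/2) (a(F) = 2*(F*√F) = 2*F^(3/2))
((1 + a(3))*5 - 142)*B(9) = ((1 + 2*3^(3/2))*5 - 142)*9 = ((1 + 2*(3*√3))*5 - 142)*9 = ((1 + 6*√3)*5 - 142)*9 = ((5 + 30*√3) - 142)*9 = (-137 + 30*√3)*9 = -1233 + 270*√3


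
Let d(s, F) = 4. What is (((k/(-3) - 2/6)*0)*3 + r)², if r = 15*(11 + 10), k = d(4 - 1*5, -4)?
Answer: 99225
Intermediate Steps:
k = 4
r = 315 (r = 15*21 = 315)
(((k/(-3) - 2/6)*0)*3 + r)² = (((4/(-3) - 2/6)*0)*3 + 315)² = (((4*(-⅓) - 2*⅙)*0)*3 + 315)² = (((-4/3 - ⅓)*0)*3 + 315)² = (-5/3*0*3 + 315)² = (0*3 + 315)² = (0 + 315)² = 315² = 99225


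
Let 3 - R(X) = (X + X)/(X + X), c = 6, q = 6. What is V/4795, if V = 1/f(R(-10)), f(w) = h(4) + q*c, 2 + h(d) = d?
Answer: 1/182210 ≈ 5.4882e-6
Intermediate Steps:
h(d) = -2 + d
R(X) = 2 (R(X) = 3 - (X + X)/(X + X) = 3 - 2*X/(2*X) = 3 - 2*X*1/(2*X) = 3 - 1*1 = 3 - 1 = 2)
f(w) = 38 (f(w) = (-2 + 4) + 6*6 = 2 + 36 = 38)
V = 1/38 ≈ 0.026316
V/4795 = (1/38)/4795 = (1/38)*(1/4795) = 1/182210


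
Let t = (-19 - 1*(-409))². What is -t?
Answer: -152100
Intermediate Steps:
t = 152100 (t = (-19 + 409)² = 390² = 152100)
-t = -1*152100 = -152100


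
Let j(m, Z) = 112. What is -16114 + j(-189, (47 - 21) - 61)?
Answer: -16002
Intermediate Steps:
-16114 + j(-189, (47 - 21) - 61) = -16114 + 112 = -16002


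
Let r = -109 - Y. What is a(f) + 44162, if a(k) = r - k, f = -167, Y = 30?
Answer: 44190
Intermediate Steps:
r = -139 (r = -109 - 1*30 = -109 - 30 = -139)
a(k) = -139 - k
a(f) + 44162 = (-139 - 1*(-167)) + 44162 = (-139 + 167) + 44162 = 28 + 44162 = 44190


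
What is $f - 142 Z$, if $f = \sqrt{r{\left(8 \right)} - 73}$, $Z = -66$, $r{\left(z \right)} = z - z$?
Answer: $9372 + i \sqrt{73} \approx 9372.0 + 8.544 i$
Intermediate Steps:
$r{\left(z \right)} = 0$
$f = i \sqrt{73}$ ($f = \sqrt{0 - 73} = \sqrt{-73} = i \sqrt{73} \approx 8.544 i$)
$f - 142 Z = i \sqrt{73} - -9372 = i \sqrt{73} + 9372 = 9372 + i \sqrt{73}$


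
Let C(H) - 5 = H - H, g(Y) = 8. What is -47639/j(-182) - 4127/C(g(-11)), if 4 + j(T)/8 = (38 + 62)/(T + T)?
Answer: 8832521/15560 ≈ 567.64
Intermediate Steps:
C(H) = 5 (C(H) = 5 + (H - H) = 5 + 0 = 5)
j(T) = -32 + 400/T (j(T) = -32 + 8*((38 + 62)/(T + T)) = -32 + 8*(100/((2*T))) = -32 + 8*(100*(1/(2*T))) = -32 + 8*(50/T) = -32 + 400/T)
-47639/j(-182) - 4127/C(g(-11)) = -47639/(-32 + 400/(-182)) - 4127/5 = -47639/(-32 + 400*(-1/182)) - 4127*⅕ = -47639/(-32 - 200/91) - 4127/5 = -47639/(-3112/91) - 4127/5 = -47639*(-91/3112) - 4127/5 = 4335149/3112 - 4127/5 = 8832521/15560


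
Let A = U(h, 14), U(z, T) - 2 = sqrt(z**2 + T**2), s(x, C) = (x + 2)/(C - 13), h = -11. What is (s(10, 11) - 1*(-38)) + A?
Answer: 34 + sqrt(317) ≈ 51.805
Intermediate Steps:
s(x, C) = (2 + x)/(-13 + C)
U(z, T) = 2 + sqrt(T**2 + z**2) (U(z, T) = 2 + sqrt(z**2 + T**2) = 2 + sqrt(T**2 + z**2))
A = 2 + sqrt(317) (A = 2 + sqrt(14**2 + (-11)**2) = 2 + sqrt(196 + 121) = 2 + sqrt(317) ≈ 19.805)
(s(10, 11) - 1*(-38)) + A = ((2 + 10)/(-13 + 11) - 1*(-38)) + (2 + sqrt(317)) = (12/(-2) + 38) + (2 + sqrt(317)) = (-1/2*12 + 38) + (2 + sqrt(317)) = (-6 + 38) + (2 + sqrt(317)) = 32 + (2 + sqrt(317)) = 34 + sqrt(317)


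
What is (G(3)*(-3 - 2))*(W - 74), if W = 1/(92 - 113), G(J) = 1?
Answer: 7775/21 ≈ 370.24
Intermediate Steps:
W = -1/21 (W = 1/(-21) = -1/21 ≈ -0.047619)
(G(3)*(-3 - 2))*(W - 74) = (1*(-3 - 2))*(-1/21 - 74) = (1*(-5))*(-1555/21) = -5*(-1555/21) = 7775/21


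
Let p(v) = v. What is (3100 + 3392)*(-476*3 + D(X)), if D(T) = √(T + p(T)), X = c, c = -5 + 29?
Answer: -9270576 + 25968*√3 ≈ -9.2256e+6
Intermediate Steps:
c = 24
X = 24
D(T) = √2*√T (D(T) = √(T + T) = √(2*T) = √2*√T)
(3100 + 3392)*(-476*3 + D(X)) = (3100 + 3392)*(-476*3 + √2*√24) = 6492*(-1428 + √2*(2*√6)) = 6492*(-1428 + 4*√3) = -9270576 + 25968*√3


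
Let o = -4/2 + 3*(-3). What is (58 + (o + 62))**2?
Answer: 11881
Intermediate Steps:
o = -11 (o = -4*1/2 - 9 = -2 - 9 = -11)
(58 + (o + 62))**2 = (58 + (-11 + 62))**2 = (58 + 51)**2 = 109**2 = 11881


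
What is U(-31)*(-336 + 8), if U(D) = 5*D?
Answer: 50840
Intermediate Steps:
U(-31)*(-336 + 8) = (5*(-31))*(-336 + 8) = -155*(-328) = 50840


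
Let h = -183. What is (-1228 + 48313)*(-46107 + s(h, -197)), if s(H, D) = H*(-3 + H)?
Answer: -568268865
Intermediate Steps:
(-1228 + 48313)*(-46107 + s(h, -197)) = (-1228 + 48313)*(-46107 - 183*(-3 - 183)) = 47085*(-46107 - 183*(-186)) = 47085*(-46107 + 34038) = 47085*(-12069) = -568268865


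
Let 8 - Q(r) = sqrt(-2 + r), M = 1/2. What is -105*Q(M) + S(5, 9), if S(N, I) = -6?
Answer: -846 + 105*I*sqrt(6)/2 ≈ -846.0 + 128.6*I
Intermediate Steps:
M = 1/2 (M = 1*(1/2) = 1/2 ≈ 0.50000)
Q(r) = 8 - sqrt(-2 + r)
-105*Q(M) + S(5, 9) = -105*(8 - sqrt(-2 + 1/2)) - 6 = -105*(8 - sqrt(-3/2)) - 6 = -105*(8 - I*sqrt(6)/2) - 6 = (-840 + 105*I*sqrt(6)/2) - 6 = -846 + 105*I*sqrt(6)/2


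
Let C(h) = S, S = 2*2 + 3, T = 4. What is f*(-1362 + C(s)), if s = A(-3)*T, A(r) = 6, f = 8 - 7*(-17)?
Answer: -172085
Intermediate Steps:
f = 127 (f = 8 + 119 = 127)
s = 24 (s = 6*4 = 24)
S = 7 (S = 4 + 3 = 7)
C(h) = 7
f*(-1362 + C(s)) = 127*(-1362 + 7) = 127*(-1355) = -172085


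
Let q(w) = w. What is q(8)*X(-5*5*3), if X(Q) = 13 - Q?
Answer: 704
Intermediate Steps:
q(8)*X(-5*5*3) = 8*(13 - (-5*5)*3) = 8*(13 - (-25)*3) = 8*(13 - 1*(-75)) = 8*(13 + 75) = 8*88 = 704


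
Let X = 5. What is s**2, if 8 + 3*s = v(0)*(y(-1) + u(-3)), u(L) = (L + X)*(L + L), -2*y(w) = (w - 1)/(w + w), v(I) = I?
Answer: 64/9 ≈ 7.1111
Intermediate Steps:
y(w) = -(-1 + w)/(4*w) (y(w) = -(w - 1)/(2*(w + w)) = -(-1 + w)/(2*(2*w)) = -(-1 + w)*1/(2*w)/2 = -(-1 + w)/(4*w))
u(L) = 2*L*(5 + L) (u(L) = (L + 5)*(L + L) = (5 + L)*(2*L) = 2*L*(5 + L))
s = -8/3 (s = -8/3 + (0*((1/4)*(1 - 1*(-1))/(-1) + 2*(-3)*(5 - 3)))/3 = -8/3 + (0*((1/4)*(-1)*(1 + 1) + 2*(-3)*2))/3 = -8/3 + (0*((1/4)*(-1)*2 - 12))/3 = -8/3 + (0*(-1/2 - 12))/3 = -8/3 + (0*(-25/2))/3 = -8/3 + (1/3)*0 = -8/3 + 0 = -8/3 ≈ -2.6667)
s**2 = (-8/3)**2 = 64/9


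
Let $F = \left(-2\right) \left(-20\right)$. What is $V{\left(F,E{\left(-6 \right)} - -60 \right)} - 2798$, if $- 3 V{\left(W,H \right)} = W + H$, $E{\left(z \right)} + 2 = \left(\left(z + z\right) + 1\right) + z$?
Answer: $-2825$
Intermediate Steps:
$E{\left(z \right)} = -1 + 3 z$ ($E{\left(z \right)} = -2 + \left(\left(\left(z + z\right) + 1\right) + z\right) = -2 + \left(\left(2 z + 1\right) + z\right) = -2 + \left(\left(1 + 2 z\right) + z\right) = -2 + \left(1 + 3 z\right) = -1 + 3 z$)
$F = 40$
$V{\left(W,H \right)} = - \frac{H}{3} - \frac{W}{3}$ ($V{\left(W,H \right)} = - \frac{W + H}{3} = - \frac{H + W}{3} = - \frac{H}{3} - \frac{W}{3}$)
$V{\left(F,E{\left(-6 \right)} - -60 \right)} - 2798 = \left(- \frac{\left(-1 + 3 \left(-6\right)\right) - -60}{3} - \frac{40}{3}\right) - 2798 = \left(- \frac{\left(-1 - 18\right) + 60}{3} - \frac{40}{3}\right) - 2798 = \left(- \frac{-19 + 60}{3} - \frac{40}{3}\right) - 2798 = \left(\left(- \frac{1}{3}\right) 41 - \frac{40}{3}\right) - 2798 = \left(- \frac{41}{3} - \frac{40}{3}\right) - 2798 = -27 - 2798 = -2825$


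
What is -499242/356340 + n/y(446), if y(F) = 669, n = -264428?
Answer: -15760044403/39731910 ≈ -396.66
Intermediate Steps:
-499242/356340 + n/y(446) = -499242/356340 - 264428/669 = -499242*1/356340 - 264428*1/669 = -83207/59390 - 264428/669 = -15760044403/39731910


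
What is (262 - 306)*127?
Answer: -5588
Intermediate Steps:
(262 - 306)*127 = -44*127 = -5588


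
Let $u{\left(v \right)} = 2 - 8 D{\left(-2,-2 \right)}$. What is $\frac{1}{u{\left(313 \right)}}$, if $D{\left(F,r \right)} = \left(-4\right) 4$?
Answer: $\frac{1}{130} \approx 0.0076923$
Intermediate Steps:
$D{\left(F,r \right)} = -16$
$u{\left(v \right)} = 130$ ($u{\left(v \right)} = 2 - -128 = 2 + 128 = 130$)
$\frac{1}{u{\left(313 \right)}} = \frac{1}{130}$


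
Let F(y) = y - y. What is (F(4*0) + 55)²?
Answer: 3025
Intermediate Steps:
F(y) = 0
(F(4*0) + 55)² = (0 + 55)² = 55² = 3025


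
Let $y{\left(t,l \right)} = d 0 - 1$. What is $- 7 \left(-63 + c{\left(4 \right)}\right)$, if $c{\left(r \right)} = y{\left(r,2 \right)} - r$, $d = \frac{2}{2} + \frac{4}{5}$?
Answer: $476$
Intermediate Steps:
$d = \frac{9}{5}$ ($d = 2 \cdot \frac{1}{2} + 4 \cdot \frac{1}{5} = 1 + \frac{4}{5} = \frac{9}{5} \approx 1.8$)
$y{\left(t,l \right)} = -1$ ($y{\left(t,l \right)} = \frac{9}{5} \cdot 0 - 1 = 0 - 1 = -1$)
$c{\left(r \right)} = -1 - r$
$- 7 \left(-63 + c{\left(4 \right)}\right) = - 7 \left(-63 - 5\right) = \left(-7\right) \left(-68\right) = 476$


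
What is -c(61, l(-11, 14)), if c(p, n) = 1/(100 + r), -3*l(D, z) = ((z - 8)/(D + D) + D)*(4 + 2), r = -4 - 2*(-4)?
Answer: -1/104 ≈ -0.0096154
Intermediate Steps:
r = 4 (r = -4 + 8 = 4)
l(D, z) = -2*D - (-8 + z)/D (l(D, z) = -((z - 8)/(D + D) + D)*(4 + 2)/3 = -((-8 + z)/((2*D)) + D)*6/3 = -((-8 + z)*(1/(2*D)) + D)*6/3 = -((-8 + z)/(2*D) + D)*6/3 = -(D + (-8 + z)/(2*D))*6/3 = -(6*D + 3*(-8 + z)/D)/3 = -2*D - (-8 + z)/D)
c(p, n) = 1/104 (c(p, n) = 1/(100 + 4) = 1/104)
-c(61, l(-11, 14)) = -1*1/104 = -1/104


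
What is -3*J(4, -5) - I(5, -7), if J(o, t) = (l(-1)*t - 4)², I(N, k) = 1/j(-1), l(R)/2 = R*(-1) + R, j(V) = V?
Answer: -47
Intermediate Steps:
l(R) = 0 (l(R) = 2*(R*(-1) + R) = 2*(-R + R) = 2*0 = 0)
I(N, k) = -1 (I(N, k) = 1/(-1) = -1)
J(o, t) = 16 (J(o, t) = (0*t - 4)² = (0 - 4)² = (-4)² = 16)
-3*J(4, -5) - I(5, -7) = -3*16 - 1*(-1) = -48 + 1 = -47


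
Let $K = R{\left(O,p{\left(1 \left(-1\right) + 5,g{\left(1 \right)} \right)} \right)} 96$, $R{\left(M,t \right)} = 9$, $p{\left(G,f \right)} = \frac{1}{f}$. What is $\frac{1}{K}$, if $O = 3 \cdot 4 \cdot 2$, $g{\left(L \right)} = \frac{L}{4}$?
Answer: $\frac{1}{864} \approx 0.0011574$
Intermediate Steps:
$g{\left(L \right)} = \frac{L}{4}$ ($g{\left(L \right)} = L \frac{1}{4} = \frac{L}{4}$)
$O = 24$ ($O = 12 \cdot 2 = 24$)
$K = 864$ ($K = 9 \cdot 96 = 864$)
$\frac{1}{K} = \frac{1}{864}$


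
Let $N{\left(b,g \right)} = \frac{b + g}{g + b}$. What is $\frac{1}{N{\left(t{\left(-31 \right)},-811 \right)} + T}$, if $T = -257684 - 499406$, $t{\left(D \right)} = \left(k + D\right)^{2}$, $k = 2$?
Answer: $- \frac{1}{757089} \approx -1.3208 \cdot 10^{-6}$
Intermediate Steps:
$t{\left(D \right)} = \left(2 + D\right)^{2}$
$T = -757090$
$N{\left(b,g \right)} = 1$ ($N{\left(b,g \right)} = \frac{b + g}{b + g} = 1$)
$\frac{1}{N{\left(t{\left(-31 \right)},-811 \right)} + T} = \frac{1}{1 - 757090} = \frac{1}{-757089} = - \frac{1}{757089}$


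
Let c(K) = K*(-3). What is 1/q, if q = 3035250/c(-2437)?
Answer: 2437/1011750 ≈ 0.0024087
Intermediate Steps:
c(K) = -3*K
q = 1011750/2437 (q = 3035250/((-3*(-2437))) = 3035250/7311 = 3035250*(1/7311) = 1011750/2437 ≈ 415.16)
1/q = 1/(1011750/2437) = 2437/1011750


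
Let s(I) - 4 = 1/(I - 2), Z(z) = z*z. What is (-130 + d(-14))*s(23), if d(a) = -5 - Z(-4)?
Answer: -12835/21 ≈ -611.19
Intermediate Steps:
Z(z) = z²
s(I) = 4 + 1/(-2 + I) (s(I) = 4 + 1/(I - 2) = 4 + 1/(-2 + I))
d(a) = -21 (d(a) = -5 - 1*(-4)² = -5 - 1*16 = -5 - 16 = -21)
(-130 + d(-14))*s(23) = (-130 - 21)*((-7 + 4*23)/(-2 + 23)) = -151*(-7 + 92)/21 = -151*85/21 = -12835/21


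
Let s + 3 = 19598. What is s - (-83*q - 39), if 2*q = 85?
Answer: 46323/2 ≈ 23162.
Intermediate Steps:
q = 85/2 (q = (½)*85 = 85/2 ≈ 42.500)
s = 19595 (s = -3 + 19598 = 19595)
s - (-83*q - 39) = 19595 - (-83*85/2 - 39) = 19595 - (-7055/2 - 39) = 19595 - 1*(-7133/2) = 19595 + 7133/2 = 46323/2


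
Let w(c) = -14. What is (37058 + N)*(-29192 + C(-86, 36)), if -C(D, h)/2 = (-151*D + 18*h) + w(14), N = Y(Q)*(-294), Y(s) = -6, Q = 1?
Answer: -2190803104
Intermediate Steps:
N = 1764 (N = -6*(-294) = 1764)
C(D, h) = 28 - 36*h + 302*D (C(D, h) = -2*((-151*D + 18*h) - 14) = -2*(-14 - 151*D + 18*h) = 28 - 36*h + 302*D)
(37058 + N)*(-29192 + C(-86, 36)) = (37058 + 1764)*(-29192 + (28 - 36*36 + 302*(-86))) = 38822*(-29192 + (28 - 1296 - 25972)) = 38822*(-29192 - 27240) = 38822*(-56432) = -2190803104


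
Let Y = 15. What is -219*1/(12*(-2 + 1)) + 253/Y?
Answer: 2107/60 ≈ 35.117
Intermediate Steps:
-219*1/(12*(-2 + 1)) + 253/Y = -219*1/(12*(-2 + 1)) + 253/15 = -219/((-1*12)) + 253*(1/15) = -219/(-12) + 253/15 = -219*(-1/12) + 253/15 = 73/4 + 253/15 = 2107/60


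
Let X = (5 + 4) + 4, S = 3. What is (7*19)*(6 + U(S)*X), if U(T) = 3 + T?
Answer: 11172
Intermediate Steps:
X = 13 (X = 9 + 4 = 13)
(7*19)*(6 + U(S)*X) = (7*19)*(6 + (3 + 3)*13) = 133*(6 + 6*13) = 133*(6 + 78) = 133*84 = 11172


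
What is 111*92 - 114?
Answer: 10098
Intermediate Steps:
111*92 - 114 = 10212 - 114 = 10098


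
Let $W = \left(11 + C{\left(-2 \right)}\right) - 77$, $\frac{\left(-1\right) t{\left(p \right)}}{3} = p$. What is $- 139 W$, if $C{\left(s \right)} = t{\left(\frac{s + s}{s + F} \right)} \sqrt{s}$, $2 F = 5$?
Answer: $9174 - 3336 i \sqrt{2} \approx 9174.0 - 4717.8 i$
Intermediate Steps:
$F = \frac{5}{2}$ ($F = \frac{1}{2} \cdot 5 = \frac{5}{2} \approx 2.5$)
$t{\left(p \right)} = - 3 p$
$C{\left(s \right)} = - \frac{6 s^{\frac{3}{2}}}{\frac{5}{2} + s}$ ($C{\left(s \right)} = - 3 \frac{s + s}{s + \frac{5}{2}} \sqrt{s} = - 3 \frac{2 s}{\frac{5}{2} + s} \sqrt{s} = - \frac{6 s}{\frac{5}{2} + s} \sqrt{s} = - \frac{6 s^{\frac{3}{2}}}{\frac{5}{2} + s}$)
$W = -66 + 24 i \sqrt{2}$ ($W = \left(11 - \frac{12 \left(-2\right)^{\frac{3}{2}}}{5 + 2 \left(-2\right)}\right) - 77 = \left(11 - \frac{12 \left(- 2 i \sqrt{2}\right)}{5 - 4}\right) - 77 = \left(11 - \frac{12 \left(- 2 i \sqrt{2}\right)}{1}\right) - 77 = \left(11 - 12 \left(- 2 i \sqrt{2}\right) 1\right) - 77 = \left(11 + 24 i \sqrt{2}\right) - 77 = -66 + 24 i \sqrt{2} \approx -66.0 + 33.941 i$)
$- 139 W = - 139 \left(-66 + 24 i \sqrt{2}\right) = 9174 - 3336 i \sqrt{2}$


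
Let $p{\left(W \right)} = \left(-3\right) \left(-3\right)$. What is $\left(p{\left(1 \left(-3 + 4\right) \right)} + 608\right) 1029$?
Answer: $634893$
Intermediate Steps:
$p{\left(W \right)} = 9$
$\left(p{\left(1 \left(-3 + 4\right) \right)} + 608\right) 1029 = \left(9 + 608\right) 1029 = 617 \cdot 1029 = 634893$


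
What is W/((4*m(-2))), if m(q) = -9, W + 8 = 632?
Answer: -52/3 ≈ -17.333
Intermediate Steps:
W = 624 (W = -8 + 632 = 624)
W/((4*m(-2))) = 624/((4*(-9))) = 624/(-36) = 624*(-1/36) = -52/3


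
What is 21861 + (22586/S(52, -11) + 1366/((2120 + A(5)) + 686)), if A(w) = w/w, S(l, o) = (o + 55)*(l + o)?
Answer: 55383103537/2531914 ≈ 21874.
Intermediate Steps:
S(l, o) = (55 + o)*(l + o)
A(w) = 1
21861 + (22586/S(52, -11) + 1366/((2120 + A(5)) + 686)) = 21861 + (22586/((-11)² + 55*52 + 55*(-11) + 52*(-11)) + 1366/((2120 + 1) + 686)) = 21861 + (22586/(121 + 2860 - 605 - 572) + 1366/(2121 + 686)) = 21861 + (22586/1804 + 1366/2807) = 21861 + (22586*(1/1804) + 1366*(1/2807)) = 21861 + (11293/902 + 1366/2807) = 21861 + 32931583/2531914 = 55383103537/2531914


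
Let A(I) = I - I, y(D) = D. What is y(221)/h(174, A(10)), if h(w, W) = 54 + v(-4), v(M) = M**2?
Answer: 221/70 ≈ 3.1571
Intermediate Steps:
A(I) = 0
h(w, W) = 70 (h(w, W) = 54 + (-4)**2 = 54 + 16 = 70)
y(221)/h(174, A(10)) = 221/70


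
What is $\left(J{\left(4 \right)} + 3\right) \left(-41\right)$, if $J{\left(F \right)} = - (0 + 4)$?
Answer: $41$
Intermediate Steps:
$J{\left(F \right)} = -4$ ($J{\left(F \right)} = \left(-1\right) 4 = -4$)
$\left(J{\left(4 \right)} + 3\right) \left(-41\right) = \left(-4 + 3\right) \left(-41\right) = \left(-1\right) \left(-41\right) = 41$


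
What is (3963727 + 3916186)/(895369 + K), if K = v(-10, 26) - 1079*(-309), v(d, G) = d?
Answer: 192193/29970 ≈ 6.4128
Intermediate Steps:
K = 333401 (K = -10 - 1079*(-309) = -10 + 333411 = 333401)
(3963727 + 3916186)/(895369 + K) = (3963727 + 3916186)/(895369 + 333401) = 7879913/1228770 = 7879913*(1/1228770) = 192193/29970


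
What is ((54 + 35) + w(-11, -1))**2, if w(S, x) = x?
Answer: 7744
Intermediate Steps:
((54 + 35) + w(-11, -1))**2 = ((54 + 35) - 1)**2 = (89 - 1)**2 = 88**2 = 7744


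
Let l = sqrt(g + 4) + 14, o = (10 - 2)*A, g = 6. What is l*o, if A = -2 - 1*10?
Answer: -1344 - 96*sqrt(10) ≈ -1647.6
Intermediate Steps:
A = -12 (A = -2 - 10 = -12)
o = -96 (o = (10 - 2)*(-12) = 8*(-12) = -96)
l = 14 + sqrt(10) (l = sqrt(6 + 4) + 14 = sqrt(10) + 14 = 14 + sqrt(10) ≈ 17.162)
l*o = (14 + sqrt(10))*(-96) = -1344 - 96*sqrt(10)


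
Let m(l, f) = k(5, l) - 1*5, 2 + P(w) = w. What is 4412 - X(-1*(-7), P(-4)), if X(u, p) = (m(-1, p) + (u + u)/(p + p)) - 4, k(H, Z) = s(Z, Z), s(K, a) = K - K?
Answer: 26533/6 ≈ 4422.2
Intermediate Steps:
s(K, a) = 0
k(H, Z) = 0
P(w) = -2 + w
m(l, f) = -5 (m(l, f) = 0 - 1*5 = 0 - 5 = -5)
X(u, p) = -9 + u/p (X(u, p) = (-5 + (u + u)/(p + p)) - 4 = (-5 + (2*u)/((2*p))) - 4 = (-5 + (2*u)*(1/(2*p))) - 4 = (-5 + u/p) - 4 = -9 + u/p)
4412 - X(-1*(-7), P(-4)) = 4412 - (-9 + (-1*(-7))/(-2 - 4)) = 4412 - (-9 + 7/(-6)) = 4412 - (-9 + 7*(-⅙)) = 4412 - (-9 - 7/6) = 4412 - 1*(-61/6) = 4412 + 61/6 = 26533/6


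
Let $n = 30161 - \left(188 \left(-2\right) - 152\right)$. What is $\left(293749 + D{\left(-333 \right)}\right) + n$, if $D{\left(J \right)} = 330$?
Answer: $324768$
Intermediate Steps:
$n = 30689$ ($n = 30161 - \left(-376 - 152\right) = 30161 - -528 = 30161 + 528 = 30689$)
$\left(293749 + D{\left(-333 \right)}\right) + n = \left(293749 + 330\right) + 30689 = 294079 + 30689 = 324768$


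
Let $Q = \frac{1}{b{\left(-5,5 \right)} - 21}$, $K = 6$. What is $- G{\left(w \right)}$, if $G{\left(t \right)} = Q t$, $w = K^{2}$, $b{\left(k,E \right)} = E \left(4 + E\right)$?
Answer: $- \frac{3}{2} \approx -1.5$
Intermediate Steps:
$Q = \frac{1}{24}$ ($Q = \frac{1}{5 \left(4 + 5\right) - 21} = \frac{1}{5 \cdot 9 - 21} = \frac{1}{45 - 21} = \frac{1}{24} \approx 0.041667$)
$w = 36$ ($w = 6^{2} = 36$)
$G{\left(t \right)} = \frac{t}{24}$
$- G{\left(w \right)} = - \frac{36}{24} = \left(-1\right) \frac{3}{2} = - \frac{3}{2}$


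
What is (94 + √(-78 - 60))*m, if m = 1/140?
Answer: 47/70 + I*√138/140 ≈ 0.67143 + 0.08391*I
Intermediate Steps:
m = 1/140 ≈ 0.0071429
(94 + √(-78 - 60))*m = (94 + √(-78 - 60))*(1/140) = (94 + √(-138))*(1/140) = (94 + I*√138)*(1/140) = 47/70 + I*√138/140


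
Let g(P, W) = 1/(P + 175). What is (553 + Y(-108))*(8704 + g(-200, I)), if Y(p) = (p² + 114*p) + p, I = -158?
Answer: -44172597/25 ≈ -1.7669e+6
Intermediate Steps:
g(P, W) = 1/(175 + P)
Y(p) = p² + 115*p
(553 + Y(-108))*(8704 + g(-200, I)) = (553 - 108*(115 - 108))*(8704 + 1/(175 - 200)) = (553 - 108*7)*(8704 + 1/(-25)) = (553 - 756)*(8704 - 1/25) = -203*217599/25 = -44172597/25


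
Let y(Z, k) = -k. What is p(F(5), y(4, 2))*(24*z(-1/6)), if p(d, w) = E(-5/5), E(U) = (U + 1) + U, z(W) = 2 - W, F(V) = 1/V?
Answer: -52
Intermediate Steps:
E(U) = 1 + 2*U (E(U) = (1 + U) + U = 1 + 2*U)
p(d, w) = -1 (p(d, w) = 1 + 2*(-5/5) = 1 + 2*(-5*1/5) = 1 + 2*(-1) = 1 - 2 = -1)
p(F(5), y(4, 2))*(24*z(-1/6)) = -24*(2 - (-1)/6) = -24*(2 - 1*(-1/6)) = -24*(2 + 1/6) = -24*13/6 = -1*52 = -52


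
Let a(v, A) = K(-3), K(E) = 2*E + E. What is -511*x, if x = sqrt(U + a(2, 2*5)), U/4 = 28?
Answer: -511*sqrt(103) ≈ -5186.1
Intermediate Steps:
K(E) = 3*E
a(v, A) = -9 (a(v, A) = 3*(-3) = -9)
U = 112 (U = 4*28 = 112)
x = sqrt(103) (x = sqrt(112 - 9) = sqrt(103) ≈ 10.149)
-511*x = -511*sqrt(103)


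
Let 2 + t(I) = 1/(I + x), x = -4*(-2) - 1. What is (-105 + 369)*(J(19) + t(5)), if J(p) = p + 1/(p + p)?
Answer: 85822/19 ≈ 4516.9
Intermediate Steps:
x = 7 (x = 8 - 1 = 7)
J(p) = p + 1/(2*p)
t(I) = -2 + 1/(7 + I) (t(I) = -2 + 1/(I + 7) = -2 + 1/(7 + I))
(-105 + 369)*(J(19) + t(5)) = (-105 + 369)*((19 + (½)/19) + (-13 - 2*5)/(7 + 5)) = 264*((19 + (½)*(1/19)) + (-13 - 10)/12) = 264*((19 + 1/38) + (1/12)*(-23)) = 264*(723/38 - 23/12) = 264*(3901/228) = 85822/19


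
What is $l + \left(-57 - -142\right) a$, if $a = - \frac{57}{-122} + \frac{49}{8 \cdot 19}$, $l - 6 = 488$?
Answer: $\frac{5202653}{9272} \approx 561.11$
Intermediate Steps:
$l = 494$ ($l = 6 + 488 = 494$)
$a = \frac{7321}{9272}$ ($a = \left(-57\right) \left(- \frac{1}{122}\right) + \frac{49}{152} = \frac{57}{122} + 49 \cdot \frac{1}{152} = \frac{57}{122} + \frac{49}{152} = \frac{7321}{9272} \approx 0.78958$)
$l + \left(-57 - -142\right) a = 494 + \left(-57 - -142\right) \frac{7321}{9272} = 494 + \left(-57 + 142\right) \frac{7321}{9272} = 494 + 85 \cdot \frac{7321}{9272} = 494 + \frac{622285}{9272} = \frac{5202653}{9272}$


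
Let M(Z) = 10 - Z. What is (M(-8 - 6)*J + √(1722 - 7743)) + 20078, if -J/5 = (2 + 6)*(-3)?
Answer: 22958 + 3*I*√669 ≈ 22958.0 + 77.595*I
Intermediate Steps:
J = 120 (J = -5*(2 + 6)*(-3) = -40*(-3) = -5*(-24) = 120)
(M(-8 - 6)*J + √(1722 - 7743)) + 20078 = ((10 - (-8 - 6))*120 + √(1722 - 7743)) + 20078 = ((10 - 1*(-14))*120 + √(-6021)) + 20078 = ((10 + 14)*120 + 3*I*√669) + 20078 = (24*120 + 3*I*√669) + 20078 = (2880 + 3*I*√669) + 20078 = 22958 + 3*I*√669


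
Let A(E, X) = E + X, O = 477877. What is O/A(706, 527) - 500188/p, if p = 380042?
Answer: 6961407655/18022761 ≈ 386.26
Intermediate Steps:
O/A(706, 527) - 500188/p = 477877/(706 + 527) - 500188/380042 = 477877/1233 - 500188*1/380042 = 477877*(1/1233) - 19238/14617 = 477877/1233 - 19238/14617 = 6961407655/18022761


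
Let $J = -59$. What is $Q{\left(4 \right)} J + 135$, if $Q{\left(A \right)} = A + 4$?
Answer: $-337$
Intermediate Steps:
$Q{\left(A \right)} = 4 + A$
$Q{\left(4 \right)} J + 135 = \left(4 + 4\right) \left(-59\right) + 135 = 8 \left(-59\right) + 135 = -472 + 135 = -337$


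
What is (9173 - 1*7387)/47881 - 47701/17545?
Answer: -2252636211/840072145 ≈ -2.6815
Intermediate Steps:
(9173 - 1*7387)/47881 - 47701/17545 = (9173 - 7387)*(1/47881) - 47701*1/17545 = 1786*(1/47881) - 47701/17545 = 1786/47881 - 47701/17545 = -2252636211/840072145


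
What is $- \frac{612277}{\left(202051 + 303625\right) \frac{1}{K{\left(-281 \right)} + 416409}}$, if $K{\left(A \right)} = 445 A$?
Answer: $- \frac{44598868957}{126419} \approx -3.5279 \cdot 10^{5}$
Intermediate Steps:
$- \frac{612277}{\left(202051 + 303625\right) \frac{1}{K{\left(-281 \right)} + 416409}} = - \frac{612277}{\left(202051 + 303625\right) \frac{1}{445 \left(-281\right) + 416409}} = - \frac{612277}{505676 \frac{1}{-125045 + 416409}} = - \frac{612277}{505676 \cdot \frac{1}{291364}} = - \frac{612277}{\frac{126419}{72841}} = \left(-612277\right) \frac{72841}{126419} = - \frac{44598868957}{126419}$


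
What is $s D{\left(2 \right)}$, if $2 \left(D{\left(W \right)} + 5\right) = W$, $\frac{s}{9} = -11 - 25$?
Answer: $1296$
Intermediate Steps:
$s = -324$ ($s = 9 \left(-11 - 25\right) = 9 \left(-36\right) = -324$)
$D{\left(W \right)} = -5 + \frac{W}{2}$
$s D{\left(2 \right)} = - 324 \left(-5 + \frac{1}{2} \cdot 2\right) = - 324 \left(-5 + 1\right) = \left(-324\right) \left(-4\right) = 1296$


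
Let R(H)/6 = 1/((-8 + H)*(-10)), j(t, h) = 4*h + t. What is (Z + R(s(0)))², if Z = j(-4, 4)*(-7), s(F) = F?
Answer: 11269449/1600 ≈ 7043.4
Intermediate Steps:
j(t, h) = t + 4*h
Z = -84 (Z = (-4 + 4*4)*(-7) = (-4 + 16)*(-7) = 12*(-7) = -84)
R(H) = -3/(5*(-8 + H)) (R(H) = 6*(1/((-8 + H)*(-10))) = 6*(-⅒/(-8 + H)) = 6*(-1/(10*(-8 + H))) = -3/(5*(-8 + H)))
(Z + R(s(0)))² = (-84 - 3/(-40 + 5*0))² = (-84 - 3/(-40 + 0))² = (-84 - 3/(-40))² = (-84 - 3*(-1/40))² = (-84 + 3/40)² = (-3357/40)² = 11269449/1600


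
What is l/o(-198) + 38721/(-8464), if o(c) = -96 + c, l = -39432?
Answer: 53728079/414736 ≈ 129.55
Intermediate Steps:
l/o(-198) + 38721/(-8464) = -39432/(-96 - 198) + 38721/(-8464) = -39432/(-294) + 38721*(-1/8464) = -39432*(-1/294) - 38721/8464 = 6572/49 - 38721/8464 = 53728079/414736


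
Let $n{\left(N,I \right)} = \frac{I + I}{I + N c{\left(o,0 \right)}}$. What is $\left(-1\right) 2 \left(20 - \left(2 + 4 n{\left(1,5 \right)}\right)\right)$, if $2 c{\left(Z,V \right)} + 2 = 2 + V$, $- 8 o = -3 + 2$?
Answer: $-20$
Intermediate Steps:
$o = \frac{1}{8}$ ($o = - \frac{-3 + 2}{8} = \left(- \frac{1}{8}\right) \left(-1\right) = \frac{1}{8} \approx 0.125$)
$c{\left(Z,V \right)} = \frac{V}{2}$ ($c{\left(Z,V \right)} = -1 + \frac{2 + V}{2} = -1 + \left(1 + \frac{V}{2}\right) = \frac{V}{2}$)
$n{\left(N,I \right)} = 2$ ($n{\left(N,I \right)} = \frac{I + I}{I + N \frac{1}{2} \cdot 0} = \frac{2 I}{I + N 0} = \frac{2 I}{I + 0} = \frac{2 I}{I} = 2$)
$\left(-1\right) 2 \left(20 - \left(2 + 4 n{\left(1,5 \right)}\right)\right) = \left(-1\right) 2 \left(20 - 10\right) = - 2 \left(20 - 10\right) = \left(-2\right) 10 = -20$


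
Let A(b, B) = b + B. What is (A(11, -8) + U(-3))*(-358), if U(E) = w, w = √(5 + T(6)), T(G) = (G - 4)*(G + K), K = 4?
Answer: -2864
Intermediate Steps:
T(G) = (-4 + G)*(4 + G) (T(G) = (G - 4)*(G + 4) = (-4 + G)*(4 + G))
w = 5 (w = √(5 + (-16 + 6²)) = √(5 + (-16 + 36)) = √(5 + 20) = √25 = 5)
U(E) = 5
A(b, B) = B + b
(A(11, -8) + U(-3))*(-358) = ((-8 + 11) + 5)*(-358) = (3 + 5)*(-358) = 8*(-358) = -2864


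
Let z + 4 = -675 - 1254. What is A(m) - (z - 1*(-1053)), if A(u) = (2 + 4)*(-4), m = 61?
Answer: 856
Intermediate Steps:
z = -1933 (z = -4 + (-675 - 1254) = -4 - 1929 = -1933)
A(u) = -24 (A(u) = 6*(-4) = -24)
A(m) - (z - 1*(-1053)) = -24 - (-1933 - 1*(-1053)) = -24 - (-1933 + 1053) = -24 - 1*(-880) = -24 + 880 = 856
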